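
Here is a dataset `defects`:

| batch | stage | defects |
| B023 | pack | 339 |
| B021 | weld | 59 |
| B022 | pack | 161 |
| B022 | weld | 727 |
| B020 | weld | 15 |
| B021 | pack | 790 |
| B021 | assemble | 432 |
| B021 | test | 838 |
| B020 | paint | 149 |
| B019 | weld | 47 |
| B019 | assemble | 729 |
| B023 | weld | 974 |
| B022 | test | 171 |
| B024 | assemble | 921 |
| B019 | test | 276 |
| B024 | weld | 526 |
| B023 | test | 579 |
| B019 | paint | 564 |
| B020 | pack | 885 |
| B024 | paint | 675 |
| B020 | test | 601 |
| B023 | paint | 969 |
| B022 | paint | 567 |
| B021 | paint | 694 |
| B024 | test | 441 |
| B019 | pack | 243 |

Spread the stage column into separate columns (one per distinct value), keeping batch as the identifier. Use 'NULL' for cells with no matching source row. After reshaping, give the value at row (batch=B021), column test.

The long row with batch=B021, stage=test has defects=838.

838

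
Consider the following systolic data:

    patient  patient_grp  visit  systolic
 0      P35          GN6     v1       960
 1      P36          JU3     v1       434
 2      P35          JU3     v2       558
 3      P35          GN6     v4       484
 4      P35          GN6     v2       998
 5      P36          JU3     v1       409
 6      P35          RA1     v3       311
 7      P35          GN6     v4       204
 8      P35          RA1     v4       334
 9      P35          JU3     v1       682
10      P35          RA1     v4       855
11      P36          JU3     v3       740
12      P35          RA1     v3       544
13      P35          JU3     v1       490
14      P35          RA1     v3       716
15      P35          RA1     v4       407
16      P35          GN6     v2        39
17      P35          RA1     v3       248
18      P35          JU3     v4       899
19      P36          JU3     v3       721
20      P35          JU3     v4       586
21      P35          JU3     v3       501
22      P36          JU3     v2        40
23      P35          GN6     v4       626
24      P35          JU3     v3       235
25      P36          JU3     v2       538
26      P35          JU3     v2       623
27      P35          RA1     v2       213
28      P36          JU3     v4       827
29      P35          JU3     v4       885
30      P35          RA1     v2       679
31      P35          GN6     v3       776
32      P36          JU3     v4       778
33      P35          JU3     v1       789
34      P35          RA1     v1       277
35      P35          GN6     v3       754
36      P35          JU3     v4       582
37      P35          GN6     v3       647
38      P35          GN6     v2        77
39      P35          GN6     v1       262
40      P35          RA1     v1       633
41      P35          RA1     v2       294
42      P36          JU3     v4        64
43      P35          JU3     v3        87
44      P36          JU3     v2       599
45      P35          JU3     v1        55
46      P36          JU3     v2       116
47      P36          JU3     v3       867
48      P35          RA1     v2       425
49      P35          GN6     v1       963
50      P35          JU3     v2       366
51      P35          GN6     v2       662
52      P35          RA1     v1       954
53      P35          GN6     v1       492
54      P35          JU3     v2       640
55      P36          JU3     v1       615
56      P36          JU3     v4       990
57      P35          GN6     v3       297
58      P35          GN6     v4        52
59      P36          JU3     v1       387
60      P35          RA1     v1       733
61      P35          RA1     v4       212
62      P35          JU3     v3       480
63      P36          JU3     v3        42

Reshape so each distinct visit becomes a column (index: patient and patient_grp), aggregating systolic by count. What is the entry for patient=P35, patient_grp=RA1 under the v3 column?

Rows with patient=P35, patient_grp=RA1 and visit=v3: systolic values are 311, 544, 716, 248.
4 rows match — count = 4.

4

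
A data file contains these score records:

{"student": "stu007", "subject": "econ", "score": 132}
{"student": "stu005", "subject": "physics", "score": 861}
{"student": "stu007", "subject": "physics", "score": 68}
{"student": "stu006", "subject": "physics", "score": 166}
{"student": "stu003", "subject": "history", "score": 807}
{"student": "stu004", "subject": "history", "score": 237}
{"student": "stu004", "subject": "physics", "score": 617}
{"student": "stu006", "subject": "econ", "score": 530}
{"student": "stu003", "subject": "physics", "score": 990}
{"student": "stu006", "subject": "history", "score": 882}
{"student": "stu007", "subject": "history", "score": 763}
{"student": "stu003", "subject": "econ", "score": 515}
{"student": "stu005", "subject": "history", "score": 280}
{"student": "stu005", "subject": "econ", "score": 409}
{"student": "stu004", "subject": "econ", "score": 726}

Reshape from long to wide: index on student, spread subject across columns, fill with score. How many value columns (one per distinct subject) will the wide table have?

3 distinct subject values: history, physics, econ.

3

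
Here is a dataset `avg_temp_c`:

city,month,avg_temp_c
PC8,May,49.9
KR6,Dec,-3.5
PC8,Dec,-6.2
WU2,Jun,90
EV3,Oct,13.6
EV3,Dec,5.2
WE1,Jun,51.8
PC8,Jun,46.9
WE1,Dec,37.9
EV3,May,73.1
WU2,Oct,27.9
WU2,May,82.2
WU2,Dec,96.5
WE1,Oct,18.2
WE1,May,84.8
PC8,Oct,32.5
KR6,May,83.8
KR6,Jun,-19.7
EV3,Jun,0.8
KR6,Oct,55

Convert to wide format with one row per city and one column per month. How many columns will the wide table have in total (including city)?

5

1 column for city plus 4 distinct month values → 5 columns.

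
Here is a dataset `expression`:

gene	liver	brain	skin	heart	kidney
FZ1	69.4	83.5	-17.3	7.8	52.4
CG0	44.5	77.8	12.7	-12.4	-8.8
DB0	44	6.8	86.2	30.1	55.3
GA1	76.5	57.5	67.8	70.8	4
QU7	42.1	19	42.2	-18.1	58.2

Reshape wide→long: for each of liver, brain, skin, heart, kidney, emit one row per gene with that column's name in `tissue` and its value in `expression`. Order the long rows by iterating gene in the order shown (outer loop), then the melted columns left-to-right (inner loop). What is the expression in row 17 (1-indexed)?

25 rows total (5 × 5). Row 17: index ⌊(17-1)/5⌋ = 3 into gene → GA1; (17-1) mod 5 = 1 into the melted columns → brain.
So row 17 is (GA1, brain, 57.5); expression = 57.5.

57.5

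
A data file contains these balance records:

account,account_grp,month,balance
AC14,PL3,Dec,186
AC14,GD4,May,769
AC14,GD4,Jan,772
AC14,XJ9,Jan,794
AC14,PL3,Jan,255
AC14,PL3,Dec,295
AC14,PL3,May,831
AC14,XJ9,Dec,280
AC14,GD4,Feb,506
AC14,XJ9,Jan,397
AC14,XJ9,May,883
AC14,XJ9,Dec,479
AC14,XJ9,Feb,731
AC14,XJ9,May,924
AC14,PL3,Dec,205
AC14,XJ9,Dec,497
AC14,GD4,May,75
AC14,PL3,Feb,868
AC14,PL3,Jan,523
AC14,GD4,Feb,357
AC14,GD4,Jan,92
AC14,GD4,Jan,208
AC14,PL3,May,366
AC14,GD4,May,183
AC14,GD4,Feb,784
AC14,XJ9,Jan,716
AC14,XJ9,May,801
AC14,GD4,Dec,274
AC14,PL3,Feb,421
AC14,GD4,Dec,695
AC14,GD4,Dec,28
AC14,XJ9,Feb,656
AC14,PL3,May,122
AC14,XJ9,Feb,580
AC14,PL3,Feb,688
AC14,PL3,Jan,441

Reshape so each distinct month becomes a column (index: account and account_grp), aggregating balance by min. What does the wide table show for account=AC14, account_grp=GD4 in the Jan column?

Rows with account=AC14, account_grp=GD4 and month=Jan: balance values are 772, 92, 208.
min(772, 92, 208) = 92.

92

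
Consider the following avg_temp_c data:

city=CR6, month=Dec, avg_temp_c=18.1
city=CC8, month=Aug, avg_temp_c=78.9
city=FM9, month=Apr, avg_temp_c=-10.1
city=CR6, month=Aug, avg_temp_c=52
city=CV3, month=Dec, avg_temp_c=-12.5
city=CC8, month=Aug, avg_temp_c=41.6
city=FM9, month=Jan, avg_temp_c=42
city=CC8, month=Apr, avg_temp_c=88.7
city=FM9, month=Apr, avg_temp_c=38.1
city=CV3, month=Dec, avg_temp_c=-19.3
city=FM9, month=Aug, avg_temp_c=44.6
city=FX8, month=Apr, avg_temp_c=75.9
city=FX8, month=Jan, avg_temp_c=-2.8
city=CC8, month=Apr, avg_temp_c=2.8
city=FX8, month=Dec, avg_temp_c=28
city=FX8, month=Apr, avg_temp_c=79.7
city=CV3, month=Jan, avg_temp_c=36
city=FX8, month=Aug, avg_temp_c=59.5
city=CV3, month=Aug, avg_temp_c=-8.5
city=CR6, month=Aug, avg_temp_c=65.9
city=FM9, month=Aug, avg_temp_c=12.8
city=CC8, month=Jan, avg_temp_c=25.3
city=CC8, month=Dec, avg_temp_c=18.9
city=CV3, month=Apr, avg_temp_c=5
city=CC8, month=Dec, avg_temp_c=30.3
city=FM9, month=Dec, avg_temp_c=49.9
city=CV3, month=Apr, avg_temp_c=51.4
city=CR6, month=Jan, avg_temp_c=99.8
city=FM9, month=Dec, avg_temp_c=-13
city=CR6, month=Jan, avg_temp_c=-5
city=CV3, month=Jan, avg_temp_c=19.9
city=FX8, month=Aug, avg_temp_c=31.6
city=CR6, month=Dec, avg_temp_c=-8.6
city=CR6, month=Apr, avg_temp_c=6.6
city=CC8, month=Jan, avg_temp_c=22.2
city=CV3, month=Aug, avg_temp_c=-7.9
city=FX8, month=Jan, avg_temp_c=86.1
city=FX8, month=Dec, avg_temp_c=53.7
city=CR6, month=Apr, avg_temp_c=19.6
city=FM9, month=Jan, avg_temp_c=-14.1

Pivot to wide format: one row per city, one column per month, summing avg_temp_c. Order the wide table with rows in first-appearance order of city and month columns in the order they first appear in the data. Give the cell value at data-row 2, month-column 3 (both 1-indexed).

With rows in first-appearance order of city, row 2 is city=CC8. month columns in first-appearance order: Dec, Aug, Apr, Jan; column 3 is Apr.
Long rows with city=CC8, month=Apr: 88.7 + 2.8 = 91.5.

91.5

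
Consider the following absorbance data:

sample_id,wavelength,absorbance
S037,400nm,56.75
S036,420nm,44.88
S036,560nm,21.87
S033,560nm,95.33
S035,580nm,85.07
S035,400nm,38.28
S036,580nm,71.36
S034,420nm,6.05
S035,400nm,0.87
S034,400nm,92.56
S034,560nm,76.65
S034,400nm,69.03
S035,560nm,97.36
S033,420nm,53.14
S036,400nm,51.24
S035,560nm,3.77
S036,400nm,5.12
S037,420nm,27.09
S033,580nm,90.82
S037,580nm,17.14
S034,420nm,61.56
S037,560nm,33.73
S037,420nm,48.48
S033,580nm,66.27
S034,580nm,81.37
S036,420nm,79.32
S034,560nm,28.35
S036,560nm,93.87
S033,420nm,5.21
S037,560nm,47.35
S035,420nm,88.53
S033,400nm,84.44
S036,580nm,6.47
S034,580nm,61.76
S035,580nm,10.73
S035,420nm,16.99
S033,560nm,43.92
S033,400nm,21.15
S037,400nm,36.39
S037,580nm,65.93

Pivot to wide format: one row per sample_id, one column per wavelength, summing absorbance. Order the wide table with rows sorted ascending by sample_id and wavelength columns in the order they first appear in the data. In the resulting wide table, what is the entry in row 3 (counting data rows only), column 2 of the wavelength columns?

With rows sorted ascending by sample_id, row 3 is sample_id=S035. wavelength columns in first-appearance order: 400nm, 420nm, 560nm, 580nm; column 2 is 420nm.
Long rows with sample_id=S035, wavelength=420nm: 88.53 + 16.99 = 105.52.

105.52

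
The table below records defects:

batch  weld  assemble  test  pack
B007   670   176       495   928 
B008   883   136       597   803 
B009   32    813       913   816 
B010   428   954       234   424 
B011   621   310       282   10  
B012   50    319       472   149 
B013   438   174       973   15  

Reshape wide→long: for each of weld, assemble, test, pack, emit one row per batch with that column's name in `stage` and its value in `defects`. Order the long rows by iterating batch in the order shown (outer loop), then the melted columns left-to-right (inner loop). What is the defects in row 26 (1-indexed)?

28 rows total (7 × 4). Row 26: index ⌊(26-1)/4⌋ = 6 into batch → B013; (26-1) mod 4 = 1 into the melted columns → assemble.
So row 26 is (B013, assemble, 174); defects = 174.

174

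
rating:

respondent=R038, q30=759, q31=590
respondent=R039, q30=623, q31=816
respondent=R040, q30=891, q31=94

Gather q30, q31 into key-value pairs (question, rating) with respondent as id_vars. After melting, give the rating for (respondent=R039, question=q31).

Unpivoting turns each (respondent, wide-column) pair into one long row.
The wide cell at row R039, column q31 holds 816, so the long row (R039, q31) has rating=816.

816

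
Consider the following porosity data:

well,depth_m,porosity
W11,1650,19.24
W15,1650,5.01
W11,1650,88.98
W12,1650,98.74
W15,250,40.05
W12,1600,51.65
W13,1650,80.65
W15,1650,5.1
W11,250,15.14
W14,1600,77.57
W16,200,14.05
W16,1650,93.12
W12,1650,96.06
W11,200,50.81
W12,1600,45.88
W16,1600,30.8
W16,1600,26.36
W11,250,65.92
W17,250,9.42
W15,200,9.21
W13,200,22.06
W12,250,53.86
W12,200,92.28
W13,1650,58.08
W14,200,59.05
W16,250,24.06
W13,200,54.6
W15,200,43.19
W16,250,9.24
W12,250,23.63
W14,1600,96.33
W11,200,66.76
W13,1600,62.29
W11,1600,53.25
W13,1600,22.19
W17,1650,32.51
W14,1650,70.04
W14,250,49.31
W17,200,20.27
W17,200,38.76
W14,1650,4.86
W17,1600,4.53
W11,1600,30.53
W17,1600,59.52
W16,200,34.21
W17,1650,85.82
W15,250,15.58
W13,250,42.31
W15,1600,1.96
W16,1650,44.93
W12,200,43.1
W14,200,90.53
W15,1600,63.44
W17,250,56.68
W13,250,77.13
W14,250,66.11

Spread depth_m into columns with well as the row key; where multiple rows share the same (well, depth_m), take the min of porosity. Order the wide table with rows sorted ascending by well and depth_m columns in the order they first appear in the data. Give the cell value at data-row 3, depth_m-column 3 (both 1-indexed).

With rows sorted ascending by well, row 3 is well=W13. depth_m columns in first-appearance order: 1650, 250, 1600, 200; column 3 is 1600.
Long rows with well=W13, depth_m=1600: min(62.29, 22.19) = 22.19.

22.19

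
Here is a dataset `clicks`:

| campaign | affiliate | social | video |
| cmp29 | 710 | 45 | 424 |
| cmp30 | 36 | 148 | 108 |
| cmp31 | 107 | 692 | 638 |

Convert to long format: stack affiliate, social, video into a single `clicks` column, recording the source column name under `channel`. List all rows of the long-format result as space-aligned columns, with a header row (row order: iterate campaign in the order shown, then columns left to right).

Each (campaign, column) pair becomes one row: 3 × 3 = 9 rows.
For example, (cmp29, affiliate) → clicks=710.

campaign  channel    clicks
cmp29     affiliate  710   
cmp29     social     45    
cmp29     video      424   
cmp30     affiliate  36    
cmp30     social     148   
cmp30     video      108   
cmp31     affiliate  107   
cmp31     social     692   
cmp31     video      638   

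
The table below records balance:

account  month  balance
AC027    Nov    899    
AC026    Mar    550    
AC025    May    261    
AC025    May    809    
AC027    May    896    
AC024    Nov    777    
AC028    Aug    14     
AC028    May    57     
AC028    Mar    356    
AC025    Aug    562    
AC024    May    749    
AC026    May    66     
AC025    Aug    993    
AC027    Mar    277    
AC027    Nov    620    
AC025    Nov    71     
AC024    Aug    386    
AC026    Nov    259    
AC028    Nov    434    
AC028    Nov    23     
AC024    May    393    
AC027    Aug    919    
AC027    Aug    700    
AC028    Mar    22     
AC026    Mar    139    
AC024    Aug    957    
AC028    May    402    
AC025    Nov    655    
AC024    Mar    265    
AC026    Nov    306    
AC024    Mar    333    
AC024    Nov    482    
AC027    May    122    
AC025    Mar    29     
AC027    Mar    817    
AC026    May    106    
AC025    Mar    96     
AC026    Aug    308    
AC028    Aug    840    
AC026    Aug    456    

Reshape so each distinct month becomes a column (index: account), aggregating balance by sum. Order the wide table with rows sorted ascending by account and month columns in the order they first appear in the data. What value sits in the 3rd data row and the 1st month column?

With rows sorted ascending by account, row 3 is account=AC026. month columns in first-appearance order: Nov, Mar, May, Aug; column 1 is Nov.
Long rows with account=AC026, month=Nov: 259 + 306 = 565.

565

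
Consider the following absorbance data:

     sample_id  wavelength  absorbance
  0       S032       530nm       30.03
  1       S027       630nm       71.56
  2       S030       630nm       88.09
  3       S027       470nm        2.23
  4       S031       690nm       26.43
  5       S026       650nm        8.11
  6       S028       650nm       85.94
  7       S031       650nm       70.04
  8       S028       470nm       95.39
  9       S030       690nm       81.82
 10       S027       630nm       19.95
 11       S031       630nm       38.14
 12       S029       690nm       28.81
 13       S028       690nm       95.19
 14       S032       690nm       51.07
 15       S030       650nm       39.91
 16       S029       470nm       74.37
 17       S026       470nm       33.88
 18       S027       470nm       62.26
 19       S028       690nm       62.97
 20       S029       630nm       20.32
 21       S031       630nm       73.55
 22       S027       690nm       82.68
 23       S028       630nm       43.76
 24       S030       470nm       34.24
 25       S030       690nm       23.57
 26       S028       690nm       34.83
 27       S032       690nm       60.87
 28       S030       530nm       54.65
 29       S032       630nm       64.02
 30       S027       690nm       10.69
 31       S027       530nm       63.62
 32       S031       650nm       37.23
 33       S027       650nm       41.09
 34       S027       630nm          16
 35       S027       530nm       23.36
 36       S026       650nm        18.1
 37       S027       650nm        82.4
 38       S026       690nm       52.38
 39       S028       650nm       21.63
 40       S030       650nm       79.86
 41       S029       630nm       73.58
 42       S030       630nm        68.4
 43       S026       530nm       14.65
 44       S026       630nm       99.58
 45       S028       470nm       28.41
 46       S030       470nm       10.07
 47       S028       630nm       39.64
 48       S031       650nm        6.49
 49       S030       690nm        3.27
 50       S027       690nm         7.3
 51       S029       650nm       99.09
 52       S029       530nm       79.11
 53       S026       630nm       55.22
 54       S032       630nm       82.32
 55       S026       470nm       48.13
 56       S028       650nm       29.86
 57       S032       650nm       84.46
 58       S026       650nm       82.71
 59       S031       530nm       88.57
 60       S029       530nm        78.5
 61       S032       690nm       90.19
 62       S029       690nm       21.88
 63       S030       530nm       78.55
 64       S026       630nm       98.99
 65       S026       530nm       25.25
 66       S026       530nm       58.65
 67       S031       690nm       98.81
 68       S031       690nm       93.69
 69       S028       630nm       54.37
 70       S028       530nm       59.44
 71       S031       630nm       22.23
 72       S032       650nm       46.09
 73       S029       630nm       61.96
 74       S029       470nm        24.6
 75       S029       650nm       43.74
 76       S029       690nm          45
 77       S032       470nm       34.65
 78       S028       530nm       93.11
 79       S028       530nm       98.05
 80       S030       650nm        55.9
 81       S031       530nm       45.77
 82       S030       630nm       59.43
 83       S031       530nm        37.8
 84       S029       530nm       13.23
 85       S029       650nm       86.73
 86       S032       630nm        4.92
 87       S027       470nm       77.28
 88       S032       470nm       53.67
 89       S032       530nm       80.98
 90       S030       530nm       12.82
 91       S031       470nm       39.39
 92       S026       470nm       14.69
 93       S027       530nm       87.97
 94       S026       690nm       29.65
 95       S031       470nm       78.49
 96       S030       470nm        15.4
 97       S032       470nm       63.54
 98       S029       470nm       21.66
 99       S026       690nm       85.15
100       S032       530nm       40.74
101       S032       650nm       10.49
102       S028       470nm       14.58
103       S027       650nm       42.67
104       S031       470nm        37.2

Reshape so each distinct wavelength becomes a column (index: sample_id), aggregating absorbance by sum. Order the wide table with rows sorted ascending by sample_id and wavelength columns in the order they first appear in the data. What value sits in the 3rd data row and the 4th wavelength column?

With rows sorted ascending by sample_id, row 3 is sample_id=S028. wavelength columns in first-appearance order: 530nm, 630nm, 470nm, 690nm, 650nm; column 4 is 690nm.
Long rows with sample_id=S028, wavelength=690nm: 95.19 + 62.97 + 34.83 = 192.99.

192.99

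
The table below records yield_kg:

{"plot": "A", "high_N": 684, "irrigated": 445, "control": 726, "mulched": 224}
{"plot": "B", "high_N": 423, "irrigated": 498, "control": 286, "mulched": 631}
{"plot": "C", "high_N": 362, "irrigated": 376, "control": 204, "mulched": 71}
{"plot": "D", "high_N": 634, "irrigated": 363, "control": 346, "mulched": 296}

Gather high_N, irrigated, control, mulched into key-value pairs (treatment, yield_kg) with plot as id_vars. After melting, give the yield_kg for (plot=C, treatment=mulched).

71

Unpivoting turns each (plot, wide-column) pair into one long row.
The wide cell at row C, column mulched holds 71, so the long row (C, mulched) has yield_kg=71.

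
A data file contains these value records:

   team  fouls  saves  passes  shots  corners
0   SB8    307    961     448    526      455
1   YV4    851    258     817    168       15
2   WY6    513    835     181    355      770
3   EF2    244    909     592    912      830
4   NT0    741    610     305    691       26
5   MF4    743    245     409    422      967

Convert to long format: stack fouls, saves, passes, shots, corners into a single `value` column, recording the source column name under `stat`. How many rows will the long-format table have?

30

6 team values × 5 melted columns = 30 rows.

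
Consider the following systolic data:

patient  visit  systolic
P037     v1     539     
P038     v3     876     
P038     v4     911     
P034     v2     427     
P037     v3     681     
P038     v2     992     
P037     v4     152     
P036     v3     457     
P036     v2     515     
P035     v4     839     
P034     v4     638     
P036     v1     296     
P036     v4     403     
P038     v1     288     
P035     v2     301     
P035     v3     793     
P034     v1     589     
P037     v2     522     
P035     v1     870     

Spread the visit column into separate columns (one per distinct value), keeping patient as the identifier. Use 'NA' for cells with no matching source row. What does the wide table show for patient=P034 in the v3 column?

NA

No long-format row has patient=P034 and visit=v3, so the cell is NA.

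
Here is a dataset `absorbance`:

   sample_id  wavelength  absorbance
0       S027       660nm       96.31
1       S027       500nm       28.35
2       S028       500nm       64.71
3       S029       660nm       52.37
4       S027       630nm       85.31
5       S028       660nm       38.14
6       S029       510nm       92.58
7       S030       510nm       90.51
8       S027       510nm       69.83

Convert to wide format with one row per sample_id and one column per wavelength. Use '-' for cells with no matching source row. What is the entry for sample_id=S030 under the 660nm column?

No long-format row has sample_id=S030 and wavelength=660nm, so the cell is -.

-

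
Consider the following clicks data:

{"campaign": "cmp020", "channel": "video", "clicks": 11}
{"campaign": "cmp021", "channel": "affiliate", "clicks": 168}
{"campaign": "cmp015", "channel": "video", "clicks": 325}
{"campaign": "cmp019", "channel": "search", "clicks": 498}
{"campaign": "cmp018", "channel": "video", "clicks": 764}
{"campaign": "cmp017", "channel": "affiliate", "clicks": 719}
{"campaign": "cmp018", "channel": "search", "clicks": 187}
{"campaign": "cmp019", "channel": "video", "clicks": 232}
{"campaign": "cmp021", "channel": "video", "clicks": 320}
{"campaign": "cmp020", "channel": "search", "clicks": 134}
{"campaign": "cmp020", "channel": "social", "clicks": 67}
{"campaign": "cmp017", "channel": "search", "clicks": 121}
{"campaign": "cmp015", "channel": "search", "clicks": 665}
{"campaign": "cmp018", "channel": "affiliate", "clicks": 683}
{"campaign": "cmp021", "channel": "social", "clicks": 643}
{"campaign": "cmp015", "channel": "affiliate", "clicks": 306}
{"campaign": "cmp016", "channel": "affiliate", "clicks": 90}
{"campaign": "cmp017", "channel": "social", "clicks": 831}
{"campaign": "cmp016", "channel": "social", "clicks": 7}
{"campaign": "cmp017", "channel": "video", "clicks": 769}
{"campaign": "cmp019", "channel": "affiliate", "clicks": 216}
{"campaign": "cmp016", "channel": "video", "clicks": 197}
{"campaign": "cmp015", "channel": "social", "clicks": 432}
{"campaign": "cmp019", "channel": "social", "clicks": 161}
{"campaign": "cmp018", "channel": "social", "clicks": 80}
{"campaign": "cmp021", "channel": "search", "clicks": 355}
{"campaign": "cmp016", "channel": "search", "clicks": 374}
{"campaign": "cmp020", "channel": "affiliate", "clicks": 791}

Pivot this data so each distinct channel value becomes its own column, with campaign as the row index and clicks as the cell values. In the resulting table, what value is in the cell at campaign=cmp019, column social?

161

Wide layout: rows indexed by campaign, columns are the 4 distinct channel values (video, affiliate, search, social).
Cell (campaign=cmp019, channel=social) draws from the long row where campaign=cmp019 and channel=social, which has clicks=161.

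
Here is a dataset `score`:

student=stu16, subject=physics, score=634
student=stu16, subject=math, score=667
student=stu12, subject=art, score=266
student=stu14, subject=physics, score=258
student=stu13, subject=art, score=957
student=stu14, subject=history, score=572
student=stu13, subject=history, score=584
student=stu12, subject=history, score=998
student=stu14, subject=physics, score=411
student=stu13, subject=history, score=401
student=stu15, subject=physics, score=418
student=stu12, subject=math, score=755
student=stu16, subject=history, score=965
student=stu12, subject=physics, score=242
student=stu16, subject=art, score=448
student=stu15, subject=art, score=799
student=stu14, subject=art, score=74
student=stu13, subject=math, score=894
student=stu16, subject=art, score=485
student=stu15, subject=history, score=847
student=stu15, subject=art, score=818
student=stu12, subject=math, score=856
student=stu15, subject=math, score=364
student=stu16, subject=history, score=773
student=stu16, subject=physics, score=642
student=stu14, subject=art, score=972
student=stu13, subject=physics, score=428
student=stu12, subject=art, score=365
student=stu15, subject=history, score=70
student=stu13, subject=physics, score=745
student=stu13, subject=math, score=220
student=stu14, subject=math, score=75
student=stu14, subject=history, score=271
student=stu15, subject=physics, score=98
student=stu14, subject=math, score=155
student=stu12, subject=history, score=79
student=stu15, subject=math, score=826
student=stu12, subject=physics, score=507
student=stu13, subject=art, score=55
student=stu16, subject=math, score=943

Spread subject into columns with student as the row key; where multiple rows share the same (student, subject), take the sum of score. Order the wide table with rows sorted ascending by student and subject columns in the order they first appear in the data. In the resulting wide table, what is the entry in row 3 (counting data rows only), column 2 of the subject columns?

230

With rows sorted ascending by student, row 3 is student=stu14. subject columns in first-appearance order: physics, math, art, history; column 2 is math.
Long rows with student=stu14, subject=math: 75 + 155 = 230.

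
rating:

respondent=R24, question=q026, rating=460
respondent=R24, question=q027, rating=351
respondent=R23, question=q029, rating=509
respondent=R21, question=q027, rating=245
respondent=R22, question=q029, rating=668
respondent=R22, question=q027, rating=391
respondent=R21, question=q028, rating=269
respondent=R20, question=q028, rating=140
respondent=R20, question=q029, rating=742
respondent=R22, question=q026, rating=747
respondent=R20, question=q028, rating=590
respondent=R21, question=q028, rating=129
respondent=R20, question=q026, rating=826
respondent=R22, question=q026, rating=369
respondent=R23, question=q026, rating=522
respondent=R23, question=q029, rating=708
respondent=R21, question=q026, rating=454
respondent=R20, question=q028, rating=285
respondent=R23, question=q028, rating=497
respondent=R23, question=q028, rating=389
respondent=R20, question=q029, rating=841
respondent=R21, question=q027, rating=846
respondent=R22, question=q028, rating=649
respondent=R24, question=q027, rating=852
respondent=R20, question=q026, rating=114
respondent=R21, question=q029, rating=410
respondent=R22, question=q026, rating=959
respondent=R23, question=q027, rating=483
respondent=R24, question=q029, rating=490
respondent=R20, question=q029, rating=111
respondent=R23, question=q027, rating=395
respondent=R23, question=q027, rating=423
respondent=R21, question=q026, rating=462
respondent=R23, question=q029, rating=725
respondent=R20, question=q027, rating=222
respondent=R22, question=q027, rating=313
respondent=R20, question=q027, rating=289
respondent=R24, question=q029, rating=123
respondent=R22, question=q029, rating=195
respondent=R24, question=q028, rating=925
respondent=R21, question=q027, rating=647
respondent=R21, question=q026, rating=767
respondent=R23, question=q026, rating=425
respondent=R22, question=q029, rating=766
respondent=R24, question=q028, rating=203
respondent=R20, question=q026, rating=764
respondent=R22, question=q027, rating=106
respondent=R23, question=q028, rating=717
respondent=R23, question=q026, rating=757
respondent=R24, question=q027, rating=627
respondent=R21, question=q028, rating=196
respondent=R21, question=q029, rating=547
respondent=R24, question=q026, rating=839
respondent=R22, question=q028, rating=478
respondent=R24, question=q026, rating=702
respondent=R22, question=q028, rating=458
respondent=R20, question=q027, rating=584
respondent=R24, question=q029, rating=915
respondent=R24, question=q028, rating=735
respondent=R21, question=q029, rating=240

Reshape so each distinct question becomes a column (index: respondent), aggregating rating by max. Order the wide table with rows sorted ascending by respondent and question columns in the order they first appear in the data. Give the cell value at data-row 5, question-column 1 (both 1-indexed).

With rows sorted ascending by respondent, row 5 is respondent=R24. question columns in first-appearance order: q026, q027, q029, q028; column 1 is q026.
Long rows with respondent=R24, question=q026: max(460, 839, 702) = 839.

839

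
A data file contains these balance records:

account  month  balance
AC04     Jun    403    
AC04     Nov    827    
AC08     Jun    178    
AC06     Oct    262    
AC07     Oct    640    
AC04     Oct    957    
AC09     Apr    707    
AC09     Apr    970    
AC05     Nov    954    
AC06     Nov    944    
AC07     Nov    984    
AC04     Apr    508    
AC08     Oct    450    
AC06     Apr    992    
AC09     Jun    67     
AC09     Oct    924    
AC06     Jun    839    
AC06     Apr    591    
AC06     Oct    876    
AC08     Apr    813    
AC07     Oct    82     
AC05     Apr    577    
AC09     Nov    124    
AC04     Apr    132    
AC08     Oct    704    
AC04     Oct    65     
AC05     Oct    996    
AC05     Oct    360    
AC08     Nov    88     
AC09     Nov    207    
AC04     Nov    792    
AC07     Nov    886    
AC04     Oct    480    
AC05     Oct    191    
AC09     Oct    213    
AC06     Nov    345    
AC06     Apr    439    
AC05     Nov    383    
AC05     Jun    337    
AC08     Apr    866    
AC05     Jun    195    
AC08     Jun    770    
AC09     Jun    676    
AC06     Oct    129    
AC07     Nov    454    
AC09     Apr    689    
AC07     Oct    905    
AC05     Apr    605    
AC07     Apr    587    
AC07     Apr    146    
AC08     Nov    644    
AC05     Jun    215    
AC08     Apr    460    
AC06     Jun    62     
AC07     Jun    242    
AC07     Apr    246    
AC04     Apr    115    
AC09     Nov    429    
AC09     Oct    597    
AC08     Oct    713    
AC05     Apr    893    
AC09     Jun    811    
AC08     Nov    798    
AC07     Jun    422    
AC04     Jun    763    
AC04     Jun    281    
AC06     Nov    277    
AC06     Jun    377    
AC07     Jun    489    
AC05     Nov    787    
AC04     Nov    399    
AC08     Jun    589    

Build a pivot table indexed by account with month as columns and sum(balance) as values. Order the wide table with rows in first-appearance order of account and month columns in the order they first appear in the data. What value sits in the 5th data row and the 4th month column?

2366

With rows in first-appearance order of account, row 5 is account=AC09. month columns in first-appearance order: Jun, Nov, Oct, Apr; column 4 is Apr.
Long rows with account=AC09, month=Apr: 707 + 970 + 689 = 2366.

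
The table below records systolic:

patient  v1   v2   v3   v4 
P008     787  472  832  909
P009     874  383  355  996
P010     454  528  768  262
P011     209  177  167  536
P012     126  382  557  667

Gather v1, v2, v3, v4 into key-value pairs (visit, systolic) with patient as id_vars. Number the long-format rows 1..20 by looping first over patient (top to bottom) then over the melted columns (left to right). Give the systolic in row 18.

382

20 rows total (5 × 4). Row 18: index ⌊(18-1)/4⌋ = 4 into patient → P012; (18-1) mod 4 = 1 into the melted columns → v2.
So row 18 is (P012, v2, 382); systolic = 382.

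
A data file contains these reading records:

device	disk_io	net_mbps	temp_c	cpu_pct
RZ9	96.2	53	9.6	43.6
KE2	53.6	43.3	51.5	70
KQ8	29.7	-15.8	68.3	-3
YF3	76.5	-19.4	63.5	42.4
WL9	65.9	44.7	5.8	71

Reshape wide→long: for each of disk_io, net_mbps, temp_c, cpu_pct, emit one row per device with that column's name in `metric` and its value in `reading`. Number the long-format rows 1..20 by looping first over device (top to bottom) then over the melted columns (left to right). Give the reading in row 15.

63.5

20 rows total (5 × 4). Row 15: index ⌊(15-1)/4⌋ = 3 into device → YF3; (15-1) mod 4 = 2 into the melted columns → temp_c.
So row 15 is (YF3, temp_c, 63.5); reading = 63.5.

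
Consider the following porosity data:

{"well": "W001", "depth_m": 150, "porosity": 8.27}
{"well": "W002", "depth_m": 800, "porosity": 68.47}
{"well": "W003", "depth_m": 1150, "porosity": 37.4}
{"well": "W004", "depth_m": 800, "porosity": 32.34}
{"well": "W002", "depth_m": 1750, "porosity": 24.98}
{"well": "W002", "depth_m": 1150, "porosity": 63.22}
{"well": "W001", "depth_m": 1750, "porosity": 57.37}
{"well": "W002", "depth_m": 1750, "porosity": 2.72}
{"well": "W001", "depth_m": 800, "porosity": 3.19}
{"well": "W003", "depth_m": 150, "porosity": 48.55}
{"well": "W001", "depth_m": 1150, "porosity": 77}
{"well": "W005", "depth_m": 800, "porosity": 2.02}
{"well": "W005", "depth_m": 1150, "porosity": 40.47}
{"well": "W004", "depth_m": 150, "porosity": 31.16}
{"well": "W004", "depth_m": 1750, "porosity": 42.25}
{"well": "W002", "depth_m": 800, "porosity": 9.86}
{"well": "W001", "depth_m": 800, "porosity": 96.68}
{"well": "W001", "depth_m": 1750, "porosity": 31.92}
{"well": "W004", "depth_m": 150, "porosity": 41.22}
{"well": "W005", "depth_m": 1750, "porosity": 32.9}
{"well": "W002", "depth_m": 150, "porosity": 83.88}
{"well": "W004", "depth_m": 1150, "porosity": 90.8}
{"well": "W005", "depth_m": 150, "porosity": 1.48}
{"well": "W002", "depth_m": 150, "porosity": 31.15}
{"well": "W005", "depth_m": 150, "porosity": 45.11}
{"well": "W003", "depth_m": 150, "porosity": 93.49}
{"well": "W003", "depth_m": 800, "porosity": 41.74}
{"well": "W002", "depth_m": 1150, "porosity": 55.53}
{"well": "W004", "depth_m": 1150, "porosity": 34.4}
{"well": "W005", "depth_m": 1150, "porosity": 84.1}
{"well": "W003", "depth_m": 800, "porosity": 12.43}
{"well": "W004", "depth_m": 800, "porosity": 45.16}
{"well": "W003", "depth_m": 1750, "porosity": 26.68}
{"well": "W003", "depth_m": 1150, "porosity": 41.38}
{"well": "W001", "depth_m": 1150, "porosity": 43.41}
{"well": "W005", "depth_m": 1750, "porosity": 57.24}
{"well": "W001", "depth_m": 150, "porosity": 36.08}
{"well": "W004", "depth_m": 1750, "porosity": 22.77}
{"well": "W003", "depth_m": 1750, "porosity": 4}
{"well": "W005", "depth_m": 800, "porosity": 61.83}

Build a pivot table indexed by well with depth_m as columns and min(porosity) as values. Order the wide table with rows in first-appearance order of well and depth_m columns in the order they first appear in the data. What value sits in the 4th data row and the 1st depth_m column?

With rows in first-appearance order of well, row 4 is well=W004. depth_m columns in first-appearance order: 150, 800, 1150, 1750; column 1 is 150.
Long rows with well=W004, depth_m=150: min(31.16, 41.22) = 31.16.

31.16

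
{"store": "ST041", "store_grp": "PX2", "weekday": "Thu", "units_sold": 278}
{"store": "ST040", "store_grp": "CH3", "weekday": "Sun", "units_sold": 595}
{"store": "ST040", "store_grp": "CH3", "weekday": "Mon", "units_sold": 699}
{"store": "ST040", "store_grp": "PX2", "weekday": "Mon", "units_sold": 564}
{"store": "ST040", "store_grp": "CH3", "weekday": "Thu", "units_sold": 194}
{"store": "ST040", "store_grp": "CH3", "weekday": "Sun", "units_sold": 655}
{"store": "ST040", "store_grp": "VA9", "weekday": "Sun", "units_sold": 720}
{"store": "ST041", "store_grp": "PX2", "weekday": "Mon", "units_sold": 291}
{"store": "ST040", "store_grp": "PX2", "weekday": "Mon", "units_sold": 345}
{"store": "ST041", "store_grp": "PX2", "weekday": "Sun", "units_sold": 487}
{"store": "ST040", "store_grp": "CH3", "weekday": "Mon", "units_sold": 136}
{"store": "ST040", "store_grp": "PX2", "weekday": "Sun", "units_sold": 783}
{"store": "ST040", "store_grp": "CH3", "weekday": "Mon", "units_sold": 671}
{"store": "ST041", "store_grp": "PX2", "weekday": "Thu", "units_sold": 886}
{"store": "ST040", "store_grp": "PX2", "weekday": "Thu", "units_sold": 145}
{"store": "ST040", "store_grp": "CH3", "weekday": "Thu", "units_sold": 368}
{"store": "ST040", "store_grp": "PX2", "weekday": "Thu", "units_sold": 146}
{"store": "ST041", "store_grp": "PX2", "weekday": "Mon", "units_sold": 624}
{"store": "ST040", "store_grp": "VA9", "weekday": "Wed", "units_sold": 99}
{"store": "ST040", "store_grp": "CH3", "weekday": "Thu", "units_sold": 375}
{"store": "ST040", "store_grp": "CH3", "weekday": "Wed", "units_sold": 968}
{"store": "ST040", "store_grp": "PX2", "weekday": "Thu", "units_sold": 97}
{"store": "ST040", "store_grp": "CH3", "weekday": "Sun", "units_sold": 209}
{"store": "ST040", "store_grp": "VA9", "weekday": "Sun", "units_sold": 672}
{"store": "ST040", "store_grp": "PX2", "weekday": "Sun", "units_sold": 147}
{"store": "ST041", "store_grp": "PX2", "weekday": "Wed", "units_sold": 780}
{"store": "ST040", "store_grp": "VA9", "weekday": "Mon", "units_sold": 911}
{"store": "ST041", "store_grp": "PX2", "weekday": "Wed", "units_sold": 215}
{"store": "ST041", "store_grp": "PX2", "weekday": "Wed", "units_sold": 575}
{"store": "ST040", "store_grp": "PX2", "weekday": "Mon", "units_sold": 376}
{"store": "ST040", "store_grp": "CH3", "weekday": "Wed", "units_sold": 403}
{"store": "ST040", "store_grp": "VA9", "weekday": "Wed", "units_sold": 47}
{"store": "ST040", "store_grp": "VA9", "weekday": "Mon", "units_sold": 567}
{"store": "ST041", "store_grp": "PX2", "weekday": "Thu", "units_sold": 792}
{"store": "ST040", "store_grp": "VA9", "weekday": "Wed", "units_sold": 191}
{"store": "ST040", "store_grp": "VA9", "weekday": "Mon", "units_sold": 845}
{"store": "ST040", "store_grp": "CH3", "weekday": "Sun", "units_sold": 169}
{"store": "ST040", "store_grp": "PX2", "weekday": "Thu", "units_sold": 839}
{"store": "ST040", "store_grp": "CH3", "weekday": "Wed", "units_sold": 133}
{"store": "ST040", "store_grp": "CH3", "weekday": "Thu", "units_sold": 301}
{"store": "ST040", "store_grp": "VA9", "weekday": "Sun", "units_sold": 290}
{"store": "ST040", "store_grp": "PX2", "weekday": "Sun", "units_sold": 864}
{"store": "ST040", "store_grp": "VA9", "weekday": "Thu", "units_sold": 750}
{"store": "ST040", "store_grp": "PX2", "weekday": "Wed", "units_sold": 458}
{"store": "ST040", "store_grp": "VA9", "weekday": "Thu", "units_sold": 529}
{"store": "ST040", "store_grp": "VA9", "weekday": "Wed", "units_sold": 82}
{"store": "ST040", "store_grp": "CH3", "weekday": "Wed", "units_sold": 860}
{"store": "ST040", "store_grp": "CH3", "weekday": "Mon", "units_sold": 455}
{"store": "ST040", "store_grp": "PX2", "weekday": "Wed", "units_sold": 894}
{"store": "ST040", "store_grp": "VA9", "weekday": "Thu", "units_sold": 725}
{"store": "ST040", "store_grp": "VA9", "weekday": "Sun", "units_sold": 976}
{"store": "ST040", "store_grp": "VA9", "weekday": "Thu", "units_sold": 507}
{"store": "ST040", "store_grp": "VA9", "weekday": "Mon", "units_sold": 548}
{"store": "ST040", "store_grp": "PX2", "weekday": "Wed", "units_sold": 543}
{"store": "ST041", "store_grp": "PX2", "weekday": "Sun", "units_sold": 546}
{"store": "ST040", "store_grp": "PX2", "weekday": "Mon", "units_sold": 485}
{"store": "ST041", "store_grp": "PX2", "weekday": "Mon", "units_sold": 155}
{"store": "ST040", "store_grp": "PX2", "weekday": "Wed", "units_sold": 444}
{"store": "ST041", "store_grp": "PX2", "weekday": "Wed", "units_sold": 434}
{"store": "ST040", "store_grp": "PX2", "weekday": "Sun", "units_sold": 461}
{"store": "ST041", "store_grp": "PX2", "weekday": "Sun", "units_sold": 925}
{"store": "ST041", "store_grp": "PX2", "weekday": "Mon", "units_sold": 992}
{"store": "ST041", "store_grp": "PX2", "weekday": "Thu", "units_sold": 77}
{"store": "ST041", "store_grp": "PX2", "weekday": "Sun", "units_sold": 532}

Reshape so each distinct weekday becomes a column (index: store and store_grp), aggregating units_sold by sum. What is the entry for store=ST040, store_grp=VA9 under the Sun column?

Rows with store=ST040, store_grp=VA9 and weekday=Sun: units_sold values are 720, 672, 290, 976.
720 + 672 + 290 + 976 = 2658.

2658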